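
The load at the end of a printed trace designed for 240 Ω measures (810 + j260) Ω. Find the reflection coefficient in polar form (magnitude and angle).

Γ = (Z_L − Z_0)/(Z_L + Z_0) = (570 + j260)/(1050 + j260)
|Γ| = 626/1080 = 0.579

Γ ≈ 0.579 ∠ 10.6°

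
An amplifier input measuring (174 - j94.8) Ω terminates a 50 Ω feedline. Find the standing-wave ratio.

VSWR ≈ 4.58

Γ = (Z_L − Z_0)/(Z_L + Z_0) = (124 − j94.8)/(224 − j94.8)
|Γ| = 156/243 = 0.642
VSWR = (1 + |Γ|)/(1 − |Γ|) = 1.64/0.358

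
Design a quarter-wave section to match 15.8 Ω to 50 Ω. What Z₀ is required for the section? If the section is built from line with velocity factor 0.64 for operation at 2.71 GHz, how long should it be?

Z_qwt ≈ 28.1 Ω; length ≈ 1.77 cm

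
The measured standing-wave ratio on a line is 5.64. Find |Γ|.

|Γ| ≈ 0.699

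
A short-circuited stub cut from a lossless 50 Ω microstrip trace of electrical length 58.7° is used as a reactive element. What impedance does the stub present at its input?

tan(βl) = 1.64
For a short-circuited stub, Z_in = jZ_0·tan(βl)

Z_in ≈ +j82.2 Ω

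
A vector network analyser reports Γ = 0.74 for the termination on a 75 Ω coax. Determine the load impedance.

Z_L = Z_0·(1 + Γ)/(1 − Γ) = 75·(1.74)/(0.26)

Z_L ≈ 502 Ω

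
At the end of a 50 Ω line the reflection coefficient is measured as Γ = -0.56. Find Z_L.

Z_L ≈ 14.1 Ω

Z_L = Z_0·(1 + Γ)/(1 − Γ) = 50·(0.44)/(1.56)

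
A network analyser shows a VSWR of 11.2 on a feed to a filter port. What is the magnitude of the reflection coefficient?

|Γ| ≈ 0.836

|Γ| = (S − 1)/(S + 1) = (11.2 − 1)/(11.2 + 1) = 10.2/12.2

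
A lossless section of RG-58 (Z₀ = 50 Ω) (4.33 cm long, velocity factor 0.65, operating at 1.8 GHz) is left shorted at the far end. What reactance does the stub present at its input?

X_in ≈ -36.5 Ω (capacitive)

λ = v/f = 0.65·c / 1.8 GHz = 0.108 m
βl = 2π·l/λ = 2π × 0.4 = 144°
tan(βl) = -0.73
For a shorted stub, Z_in = jZ_0·tan(βl)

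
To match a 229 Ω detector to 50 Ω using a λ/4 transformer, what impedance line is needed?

Z_qwt ≈ 107 Ω

Z_qwt = √(Z_0·R_L) = √(50 × 229) = √11450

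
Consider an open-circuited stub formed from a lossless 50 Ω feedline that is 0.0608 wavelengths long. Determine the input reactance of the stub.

X_in ≈ -124 Ω (capacitive)

βl = 2π × 0.0608 = 21.9°
tan(βl) = 0.402
For an open-circuited stub, Z_in = −jZ_0·cot(βl) = −jZ_0/tan(βl)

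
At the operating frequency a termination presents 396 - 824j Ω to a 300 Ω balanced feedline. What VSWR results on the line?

VSWR ≈ 7.66

Γ = (Z_L − Z_0)/(Z_L + Z_0) = (96 − j824)/(696 − j824)
|Γ| = 830/1080 = 0.769
VSWR = (1 + |Γ|)/(1 − |Γ|) = 1.77/0.231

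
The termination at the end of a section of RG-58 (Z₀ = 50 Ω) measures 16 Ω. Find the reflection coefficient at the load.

Γ = -0.515

Γ = (Z_L − Z_0)/(Z_L + Z_0) = (16 − 50)/(16 + 50) = -34/66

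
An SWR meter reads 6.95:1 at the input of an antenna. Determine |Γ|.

|Γ| ≈ 0.748

|Γ| = (S − 1)/(S + 1) = (6.95 − 1)/(6.95 + 1) = 5.95/7.95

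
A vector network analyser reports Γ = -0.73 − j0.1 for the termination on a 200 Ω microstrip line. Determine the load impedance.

Z_L = Z_0·(1 + Γ)/(1 − Γ) = 200·(0.27 − j0.1)/(1.73 + j0.1)

Z_L ≈ 30.4 − j13.3 Ω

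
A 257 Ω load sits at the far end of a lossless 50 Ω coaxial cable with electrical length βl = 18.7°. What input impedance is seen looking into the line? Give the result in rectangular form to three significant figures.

tan(βl) = tan(18.7°) = 0.338
Z_in = Z_0·(Z_L + jZ_0·tanβl)/(Z_0 + jZ_L·tanβl)
     = 50·(257 + j16.9)/(50 + j87)

Z_in ≈ 71.1 − j107 Ω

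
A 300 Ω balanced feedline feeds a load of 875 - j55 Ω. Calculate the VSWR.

Γ = (Z_L − Z_0)/(Z_L + Z_0) = (575 − j55)/(1175 − j55)
|Γ| = 578/1180 = 0.491
VSWR = (1 + |Γ|)/(1 − |Γ|) = 1.49/0.509

VSWR ≈ 2.93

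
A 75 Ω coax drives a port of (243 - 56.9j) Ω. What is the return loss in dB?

RL ≈ 5.21 dB

Γ = (168 − j56.9)/(318 − j56.9), |Γ| = 0.549
RL = −20·log₁₀|Γ| = −20·log₁₀(0.549)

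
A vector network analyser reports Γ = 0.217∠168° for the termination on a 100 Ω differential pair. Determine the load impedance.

Z_L ≈ 64.8 + j6.13 Ω

Z_L = Z_0·(1 + Γ)/(1 − Γ) = 100·(0.788 + j0.0451)/(1.21 − j0.0451)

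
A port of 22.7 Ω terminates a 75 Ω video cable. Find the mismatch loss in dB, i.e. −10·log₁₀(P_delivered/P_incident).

mismatch loss ≈ 1.47 dB

Γ = (22.7 − 75)/(22.7 + 75) = -0.535
|Γ|² = 0.287, so P_del/P_inc = 1 − |Γ|² = 0.713
ML = −10·log₁₀(1 − |Γ|²)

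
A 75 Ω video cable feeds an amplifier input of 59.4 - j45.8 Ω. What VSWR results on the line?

VSWR ≈ 2.03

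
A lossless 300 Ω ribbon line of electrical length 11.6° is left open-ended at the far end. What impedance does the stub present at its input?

Z_in ≈ −j1460 Ω

tan(βl) = 0.205
For an open-ended stub, Z_in = −jZ_0·cot(βl) = −jZ_0/tan(βl)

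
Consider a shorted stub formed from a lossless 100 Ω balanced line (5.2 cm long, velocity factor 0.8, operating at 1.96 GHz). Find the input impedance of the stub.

λ = v/f = 0.8·c / 1.96 GHz = 0.122 m
βl = 2π·l/λ = 2π × 0.425 = 153°
tan(βl) = -0.512
For a shorted stub, Z_in = jZ_0·tan(βl)

Z_in ≈ −j51.2 Ω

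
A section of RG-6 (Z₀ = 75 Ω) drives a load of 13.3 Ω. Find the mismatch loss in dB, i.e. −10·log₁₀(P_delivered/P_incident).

Γ = (13.3 − 75)/(13.3 + 75) = -0.699
|Γ|² = 0.488, so P_del/P_inc = 1 − |Γ|² = 0.512
ML = −10·log₁₀(1 − |Γ|²)

mismatch loss ≈ 2.91 dB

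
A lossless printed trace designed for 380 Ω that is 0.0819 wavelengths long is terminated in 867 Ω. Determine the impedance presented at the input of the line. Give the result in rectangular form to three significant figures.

βl = 2π × 0.0819 = 29.5°
tan(βl) = tan(29.5°) = 0.565
Z_in = Z_0·(Z_L + jZ_0·tanβl)/(Z_0 + jZ_L·tanβl)
     = 380·(867 + j215)/(380 + j490)

Z_in ≈ 429 − j339 Ω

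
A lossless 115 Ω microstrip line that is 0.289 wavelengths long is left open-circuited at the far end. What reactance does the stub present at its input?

X_in ≈ 28.8 Ω (inductive)

βl = 2π × 0.289 = 104°
tan(βl) = -4
For an open-circuited stub, Z_in = −jZ_0·cot(βl) = −jZ_0/tan(βl)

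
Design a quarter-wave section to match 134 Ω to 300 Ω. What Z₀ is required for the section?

Z_qwt = √(Z_0·R_L) = √(300 × 134) = √40200

Z_qwt ≈ 200 Ω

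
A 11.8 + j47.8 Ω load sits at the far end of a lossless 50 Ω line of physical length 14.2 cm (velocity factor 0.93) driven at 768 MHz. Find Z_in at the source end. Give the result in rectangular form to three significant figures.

Z_in ≈ 6.13 + j4.54 Ω

λ = v/f = 0.93·c / 768 MHz = 0.363 m
βl = 2π·l/λ = 2π × 0.391 = 141°
tan(βl) = tan(141°) = -0.818
Z_in = Z_0·(Z_L + jZ_0·tanβl)/(Z_0 + jZ_L·tanβl)
     = 50·(11.8 + j6.9)/(89.1 − j9.65)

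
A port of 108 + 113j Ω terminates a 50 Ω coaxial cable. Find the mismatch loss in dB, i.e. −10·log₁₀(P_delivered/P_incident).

Γ = (58 + j113)/(158 + j113), |Γ| = 0.654
|Γ|² = 0.428, so P_del/P_inc = 1 − |Γ|² = 0.572
ML = −10·log₁₀(1 − |Γ|²)

mismatch loss ≈ 2.42 dB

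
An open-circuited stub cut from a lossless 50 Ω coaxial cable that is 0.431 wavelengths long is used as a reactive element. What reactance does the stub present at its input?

X_in ≈ 108 Ω (inductive)

βl = 2π × 0.431 = 155°
tan(βl) = -0.463
For an open-circuited stub, Z_in = −jZ_0·cot(βl) = −jZ_0/tan(βl)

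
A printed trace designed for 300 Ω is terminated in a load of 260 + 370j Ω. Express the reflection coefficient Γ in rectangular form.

Γ = (Z_L − Z_0)/(Z_L + Z_0) = (-40 + j370)/(560 + j370)

Γ ≈ 0.254 + j0.493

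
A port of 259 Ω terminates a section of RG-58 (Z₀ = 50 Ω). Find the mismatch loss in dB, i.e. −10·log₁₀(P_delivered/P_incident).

Γ = (259 − 50)/(259 + 50) = 0.676
|Γ|² = 0.457, so P_del/P_inc = 1 − |Γ|² = 0.543
ML = −10·log₁₀(1 − |Γ|²)

mismatch loss ≈ 2.66 dB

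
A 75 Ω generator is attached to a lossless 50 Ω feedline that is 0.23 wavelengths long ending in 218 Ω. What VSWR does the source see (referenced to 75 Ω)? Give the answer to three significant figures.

βl = 2π × 0.23 = 82.8°
tan(βl) = 7.92
Z_in = Z_0·(Z_L + jZ_0·tanβl)/(Z_0 + jZ_L·tanβl) = 11.6 − j5.98 Ω
Γ_s = (Z_in − Z_s)/(Z_in + Z_s) = (-63.4 − j5.98)/(86.6 − j5.98), |Γ_s| = 0.733
VSWR = (1 + |Γ_s|)/(1 − |Γ_s|)

VSWR ≈ 6.48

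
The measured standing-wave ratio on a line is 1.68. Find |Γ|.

|Γ| ≈ 0.254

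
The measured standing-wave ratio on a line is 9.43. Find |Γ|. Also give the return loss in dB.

|Γ| = (S − 1)/(S + 1) = (9.43 − 1)/(9.43 + 1) = 8.43/10.4
RL = −20·log₁₀|Γ| = −20·log₁₀(0.808)

|Γ| ≈ 0.808; return loss ≈ 1.85 dB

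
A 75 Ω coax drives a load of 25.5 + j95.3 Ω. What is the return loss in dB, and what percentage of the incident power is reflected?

Γ = (-49.5 + j95.3)/(100.5 + j95.3), |Γ| = 0.775
RL = −20·log₁₀(0.775) = 2.21 dB
P_refl/P_inc = |Γ|² = 0.601

RL ≈ 2.21 dB; 60.1% of incident power reflected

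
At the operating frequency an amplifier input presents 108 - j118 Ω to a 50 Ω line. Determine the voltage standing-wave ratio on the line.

VSWR ≈ 5

Γ = (Z_L − Z_0)/(Z_L + Z_0) = (58 − j118)/(158 − j118)
|Γ| = 131/197 = 0.667
VSWR = (1 + |Γ|)/(1 − |Γ|) = 1.67/0.333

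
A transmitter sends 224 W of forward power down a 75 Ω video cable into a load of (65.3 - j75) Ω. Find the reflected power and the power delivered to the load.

|Γ| = |(-9.7 − j75)/(140.3 − j75)| = 0.475
|Γ|² = 0.226
P_refl = |Γ|²·P_inc = 50.6 W, P_del = (1 − |Γ|²)·P_inc = 173 W

P_reflected ≈ 50.6 W; P_delivered ≈ 173 W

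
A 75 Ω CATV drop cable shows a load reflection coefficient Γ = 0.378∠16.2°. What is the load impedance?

Z_L ≈ 154 + j37.9 Ω

Z_L = Z_0·(1 + Γ)/(1 − Γ) = 75·(1.36 + j0.105)/(0.637 − j0.105)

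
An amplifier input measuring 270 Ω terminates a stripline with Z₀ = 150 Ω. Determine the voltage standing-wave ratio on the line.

VSWR ≈ 1.8

For a purely resistive load, VSWR = R_L/Z_0 or Z_0/R_L (whichever > 1) = 270/150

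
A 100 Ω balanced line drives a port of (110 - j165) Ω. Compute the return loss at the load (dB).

Γ = (10 − j165)/(210 − j165), |Γ| = 0.619
RL = −20·log₁₀|Γ| = −20·log₁₀(0.619)

RL ≈ 4.17 dB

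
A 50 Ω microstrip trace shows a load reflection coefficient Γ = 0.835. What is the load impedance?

Z_L ≈ 556 Ω

Z_L = Z_0·(1 + Γ)/(1 − Γ) = 50·(1.83)/(0.165)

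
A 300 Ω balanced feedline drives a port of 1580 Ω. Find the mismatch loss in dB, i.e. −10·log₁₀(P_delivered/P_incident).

Γ = (1580 − 300)/(1580 + 300) = 0.681
|Γ|² = 0.464, so P_del/P_inc = 1 − |Γ|² = 0.536
ML = −10·log₁₀(1 − |Γ|²)

mismatch loss ≈ 2.7 dB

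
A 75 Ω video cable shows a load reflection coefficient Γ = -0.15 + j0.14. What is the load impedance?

Z_L = Z_0·(1 + Γ)/(1 − Γ) = 75·(0.85 + j0.14)/(1.15 − j0.14)

Z_L ≈ 53.5 + j15.6 Ω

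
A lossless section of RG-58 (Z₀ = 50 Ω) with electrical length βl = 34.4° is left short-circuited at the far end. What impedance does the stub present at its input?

Z_in ≈ +j34.2 Ω

tan(βl) = 0.685
For a short-circuited stub, Z_in = jZ_0·tan(βl)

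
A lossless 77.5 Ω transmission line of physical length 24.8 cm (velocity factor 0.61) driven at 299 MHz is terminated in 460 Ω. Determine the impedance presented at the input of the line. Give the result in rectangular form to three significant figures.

λ = v/f = 0.61·c / 299 MHz = 0.612 m
βl = 2π·l/λ = 2π × 0.405 = 146°
tan(βl) = tan(146°) = -0.678
Z_in = Z_0·(Z_L + jZ_0·tanβl)/(Z_0 + jZ_L·tanβl)
     = 77.5·(460 − j52.5)/(77.5 − j312)

Z_in ≈ 39.1 + j105 Ω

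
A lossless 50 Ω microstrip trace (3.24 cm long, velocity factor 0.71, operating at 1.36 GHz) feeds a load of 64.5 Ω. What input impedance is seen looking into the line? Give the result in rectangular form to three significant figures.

Z_in ≈ 39.9 − j5.3 Ω

λ = v/f = 0.71·c / 1.36 GHz = 0.157 m
βl = 2π·l/λ = 2π × 0.207 = 74.5°
tan(βl) = tan(74.5°) = 3.6
Z_in = Z_0·(Z_L + jZ_0·tanβl)/(Z_0 + jZ_L·tanβl)
     = 50·(64.5 + j180)/(50 + j232)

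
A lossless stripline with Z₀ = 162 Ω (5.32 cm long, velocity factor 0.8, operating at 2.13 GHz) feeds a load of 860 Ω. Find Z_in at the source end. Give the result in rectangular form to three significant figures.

Z_in ≈ 472 + j414 Ω

λ = v/f = 0.8·c / 2.13 GHz = 0.113 m
βl = 2π·l/λ = 2π × 0.472 = 170°
tan(βl) = tan(170°) = -0.177
Z_in = Z_0·(Z_L + jZ_0·tanβl)/(Z_0 + jZ_L·tanβl)
     = 162·(860 − j28.6)/(162 − j152)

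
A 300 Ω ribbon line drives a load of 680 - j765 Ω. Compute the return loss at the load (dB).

RL ≈ 3.26 dB

Γ = (380 − j765)/(980 − j765), |Γ| = 0.687
RL = −20·log₁₀|Γ| = −20·log₁₀(0.687)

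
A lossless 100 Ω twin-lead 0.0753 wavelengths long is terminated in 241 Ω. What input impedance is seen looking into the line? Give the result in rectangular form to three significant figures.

Z_in ≈ 121 − j97.6 Ω

βl = 2π × 0.0753 = 27.1°
tan(βl) = tan(27.1°) = 0.512
Z_in = Z_0·(Z_L + jZ_0·tanβl)/(Z_0 + jZ_L·tanβl)
     = 100·(241 + j51.2)/(100 + j123)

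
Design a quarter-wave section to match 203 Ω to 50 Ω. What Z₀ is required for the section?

Z_qwt ≈ 101 Ω

Z_qwt = √(Z_0·R_L) = √(50 × 203) = √10150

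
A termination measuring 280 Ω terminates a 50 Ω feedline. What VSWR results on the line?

For a purely resistive load, VSWR = R_L/Z_0 or Z_0/R_L (whichever > 1) = 280/50

VSWR ≈ 5.6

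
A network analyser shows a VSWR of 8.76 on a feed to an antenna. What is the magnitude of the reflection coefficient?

|Γ| ≈ 0.795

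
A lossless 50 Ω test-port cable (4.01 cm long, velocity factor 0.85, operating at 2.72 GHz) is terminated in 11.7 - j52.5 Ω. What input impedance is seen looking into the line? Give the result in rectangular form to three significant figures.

Z_in ≈ 57.8 − j144 Ω

λ = v/f = 0.85·c / 2.72 GHz = 0.0938 m
βl = 2π·l/λ = 2π × 0.428 = 154°
tan(βl) = tan(154°) = -0.488
Z_in = Z_0·(Z_L + jZ_0·tanβl)/(Z_0 + jZ_L·tanβl)
     = 50·(11.7 − j76.9)/(24.4 − j5.71)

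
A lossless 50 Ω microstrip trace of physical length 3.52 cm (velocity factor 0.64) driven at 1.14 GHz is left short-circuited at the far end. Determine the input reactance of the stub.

λ = v/f = 0.64·c / 1.14 GHz = 0.168 m
βl = 2π·l/λ = 2π × 0.209 = 75.2°
tan(βl) = 3.8
For a short-circuited stub, Z_in = jZ_0·tan(βl)

X_in ≈ 190 Ω (inductive)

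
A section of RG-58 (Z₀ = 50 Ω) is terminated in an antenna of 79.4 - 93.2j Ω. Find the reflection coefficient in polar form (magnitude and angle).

Γ = (Z_L − Z_0)/(Z_L + Z_0) = (29.4 − j93.2)/(129.4 − j93.2)
|Γ| = 97.7/159 = 0.613

Γ ≈ 0.613 ∠ -36.7°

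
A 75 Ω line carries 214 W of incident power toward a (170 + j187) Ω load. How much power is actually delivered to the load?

|Γ| = |(95 + j187)/(245 + j187)| = 0.681
|Γ|² = 0.463
P_refl = |Γ|²·P_inc = 99.1 W, P_del = (1 − |Γ|²)·P_inc = 115 W

P_delivered ≈ 115 W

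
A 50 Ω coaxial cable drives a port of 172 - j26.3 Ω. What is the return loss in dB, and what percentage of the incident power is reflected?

Γ = (122 − j26.3)/(222 − j26.3), |Γ| = 0.558
RL = −20·log₁₀(0.558) = 5.06 dB
P_refl/P_inc = |Γ|² = 0.312

RL ≈ 5.06 dB; 31.2% of incident power reflected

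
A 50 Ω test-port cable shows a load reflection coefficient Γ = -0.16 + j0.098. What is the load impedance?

Z_L = Z_0·(1 + Γ)/(1 − Γ) = 50·(0.84 + j0.098)/(1.16 − j0.098)

Z_L ≈ 35.6 + j7.23 Ω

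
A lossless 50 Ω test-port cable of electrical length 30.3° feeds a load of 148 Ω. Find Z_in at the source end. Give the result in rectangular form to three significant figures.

Z_in ≈ 49.7 − j56.8 Ω

tan(βl) = tan(30.3°) = 0.584
Z_in = Z_0·(Z_L + jZ_0·tanβl)/(Z_0 + jZ_L·tanβl)
     = 50·(148 + j29.2)/(50 + j86.5)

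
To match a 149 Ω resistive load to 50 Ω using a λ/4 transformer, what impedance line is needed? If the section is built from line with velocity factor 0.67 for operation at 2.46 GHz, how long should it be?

Z_qwt ≈ 86.3 Ω; length ≈ 2.04 cm

Z_qwt = √(Z_0·R_L) = √(50 × 149) = √7450
λ = 0.67·c/f = 0.0817 m, so l = λ/4 = 0.0204 m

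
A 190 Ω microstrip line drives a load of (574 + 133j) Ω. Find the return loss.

Γ = (384 + j133)/(764 + j133), |Γ| = 0.524
RL = −20·log₁₀|Γ| = −20·log₁₀(0.524)

RL ≈ 5.61 dB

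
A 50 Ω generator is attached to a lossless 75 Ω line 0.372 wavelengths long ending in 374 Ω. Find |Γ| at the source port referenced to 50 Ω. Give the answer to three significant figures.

|Γ| ≈ 0.685

βl = 2π × 0.372 = 134°
tan(βl) = -1.04
Z_in = Z_0·(Z_L + jZ_0·tanβl)/(Z_0 + jZ_L·tanβl) = 27.9 + j66.8 Ω
Γ_s = (Z_in − Z_s)/(Z_in + Z_s) = (-22.1 + j66.8)/(77.9 + j66.8), |Γ_s| = 0.685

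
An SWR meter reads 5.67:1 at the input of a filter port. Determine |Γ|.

|Γ| = (S − 1)/(S + 1) = (5.67 − 1)/(5.67 + 1) = 4.67/6.67

|Γ| ≈ 0.7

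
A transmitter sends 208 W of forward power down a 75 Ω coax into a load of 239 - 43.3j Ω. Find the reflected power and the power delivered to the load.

P_reflected ≈ 59.6 W; P_delivered ≈ 148 W

|Γ| = |(164 − j43.3)/(314 − j43.3)| = 0.535
|Γ|² = 0.286
P_refl = |Γ|²·P_inc = 59.6 W, P_del = (1 − |Γ|²)·P_inc = 148 W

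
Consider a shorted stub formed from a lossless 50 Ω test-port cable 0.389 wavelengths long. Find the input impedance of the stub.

Z_in ≈ −j41.9 Ω

βl = 2π × 0.389 = 140°
tan(βl) = -0.838
For a shorted stub, Z_in = jZ_0·tan(βl)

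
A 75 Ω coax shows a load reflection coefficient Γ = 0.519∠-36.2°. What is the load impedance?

Z_L ≈ 127 − j106 Ω

Z_L = Z_0·(1 + Γ)/(1 − Γ) = 75·(1.42 − j0.307)/(0.581 + j0.307)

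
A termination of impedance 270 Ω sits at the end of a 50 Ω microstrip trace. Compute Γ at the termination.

Γ = (Z_L − Z_0)/(Z_L + Z_0) = (270 − 50)/(270 + 50) = 220/320

Γ = 0.688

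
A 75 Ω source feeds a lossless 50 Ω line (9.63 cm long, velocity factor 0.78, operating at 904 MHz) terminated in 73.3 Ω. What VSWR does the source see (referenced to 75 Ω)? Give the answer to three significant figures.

λ = v/f = 0.78·c / 904 MHz = 0.259 m
βl = 2π·l/λ = 2π × 0.372 = 134°
tan(βl) = -1.04
Z_in = Z_0·(Z_L + jZ_0·tanβl)/(Z_0 + jZ_L·tanβl) = 45.9 + j18 Ω
Γ_s = (Z_in − Z_s)/(Z_in + Z_s) = (-29.1 + j18)/(121 + j18), |Γ_s| = 0.28
VSWR = (1 + |Γ_s|)/(1 − |Γ_s|)

VSWR ≈ 1.78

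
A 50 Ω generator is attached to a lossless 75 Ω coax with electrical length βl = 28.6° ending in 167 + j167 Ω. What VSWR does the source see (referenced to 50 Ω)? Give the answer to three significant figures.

VSWR ≈ 6.77

tan(βl) = 0.545
Z_in = Z_0·(Z_L + jZ_0·tanβl)/(Z_0 + jZ_L·tanβl) = 143 − j163 Ω
Γ_s = (Z_in − Z_s)/(Z_in + Z_s) = (92.6 − j163)/(193 − j163), |Γ_s| = 0.743
VSWR = (1 + |Γ_s|)/(1 − |Γ_s|)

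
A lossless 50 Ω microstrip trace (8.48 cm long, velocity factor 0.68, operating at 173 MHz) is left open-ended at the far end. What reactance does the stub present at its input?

λ = v/f = 0.68·c / 173 MHz = 1.18 m
βl = 2π·l/λ = 2π × 0.0719 = 25.9°
tan(βl) = 0.485
For an open-ended stub, Z_in = −jZ_0·cot(βl) = −jZ_0/tan(βl)

X_in ≈ -103 Ω (capacitive)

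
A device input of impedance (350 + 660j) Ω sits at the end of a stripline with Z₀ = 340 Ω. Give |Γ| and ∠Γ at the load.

Γ ≈ 0.691 ∠ 45.4°

Γ = (Z_L − Z_0)/(Z_L + Z_0) = (10 + j660)/(690 + j660)
|Γ| = 660/955 = 0.691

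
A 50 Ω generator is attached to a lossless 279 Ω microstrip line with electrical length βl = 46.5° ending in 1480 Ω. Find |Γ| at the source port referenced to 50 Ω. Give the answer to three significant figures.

|Γ| ≈ 0.875

tan(βl) = 1.05
Z_in = Z_0·(Z_L + jZ_0·tanβl)/(Z_0 + jZ_L·tanβl) = 96.9 − j247 Ω
Γ_s = (Z_in − Z_s)/(Z_in + Z_s) = (46.9 − j247)/(147 − j247), |Γ_s| = 0.875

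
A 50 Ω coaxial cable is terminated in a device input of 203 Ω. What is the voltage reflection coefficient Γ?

Γ = 0.605

Γ = (Z_L − Z_0)/(Z_L + Z_0) = (203 − 50)/(203 + 50) = 153/253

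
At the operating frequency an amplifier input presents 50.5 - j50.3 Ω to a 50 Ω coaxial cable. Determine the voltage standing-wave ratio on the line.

Γ = (Z_L − Z_0)/(Z_L + Z_0) = (0.5 − j50.3)/(100.5 − j50.3)
|Γ| = 50.3/112 = 0.448
VSWR = (1 + |Γ|)/(1 − |Γ|) = 1.45/0.552

VSWR ≈ 2.62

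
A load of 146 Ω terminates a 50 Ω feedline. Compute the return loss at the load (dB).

Γ = (146 − 50)/(146 + 50) = 0.49
RL = −20·log₁₀|Γ| = −20·log₁₀(0.49)

RL ≈ 6.2 dB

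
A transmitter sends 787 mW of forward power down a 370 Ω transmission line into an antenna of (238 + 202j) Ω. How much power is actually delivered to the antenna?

P_delivered ≈ 675 mW

|Γ| = |(-132 + j202)/(608 + j202)| = 0.377
|Γ|² = 0.142
P_refl = |Γ|²·P_inc = 112 mW, P_del = (1 − |Γ|²)·P_inc = 675 mW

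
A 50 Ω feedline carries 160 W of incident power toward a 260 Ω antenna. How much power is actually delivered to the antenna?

Γ = (260 − 50)/(260 + 50) = 0.677
|Γ|² = 0.459
P_refl = |Γ|²·P_inc = 73.4 W, P_del = (1 − |Γ|²)·P_inc = 86.6 W

P_delivered ≈ 86.6 W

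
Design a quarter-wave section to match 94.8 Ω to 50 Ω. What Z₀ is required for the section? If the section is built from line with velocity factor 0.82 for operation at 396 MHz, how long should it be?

Z_qwt = √(Z_0·R_L) = √(50 × 94.8) = √4740
λ = 0.82·c/f = 0.621 m, so l = λ/4 = 0.155 m

Z_qwt ≈ 68.8 Ω; length ≈ 15.5 cm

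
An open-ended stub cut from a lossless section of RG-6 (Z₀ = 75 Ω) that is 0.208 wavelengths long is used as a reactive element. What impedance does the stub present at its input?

Z_in ≈ −j20.3 Ω

βl = 2π × 0.208 = 74.9°
tan(βl) = 3.7
For an open-ended stub, Z_in = −jZ_0·cot(βl) = −jZ_0/tan(βl)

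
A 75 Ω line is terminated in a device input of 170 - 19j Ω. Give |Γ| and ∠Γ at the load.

Γ ≈ 0.394 ∠ -6.88°

Γ = (Z_L − Z_0)/(Z_L + Z_0) = (95 − j19)/(245 − j19)
|Γ| = 96.9/246 = 0.394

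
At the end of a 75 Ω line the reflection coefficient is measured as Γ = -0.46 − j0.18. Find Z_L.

Z_L = Z_0·(1 + Γ)/(1 − Γ) = 75·(0.54 − j0.18)/(1.46 + j0.18)

Z_L ≈ 26.2 − j12.5 Ω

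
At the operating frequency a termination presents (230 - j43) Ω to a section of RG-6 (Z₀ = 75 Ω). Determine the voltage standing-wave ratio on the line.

VSWR ≈ 3.19

Γ = (Z_L − Z_0)/(Z_L + Z_0) = (155 − j43)/(305 − j43)
|Γ| = 161/308 = 0.522
VSWR = (1 + |Γ|)/(1 − |Γ|) = 1.52/0.478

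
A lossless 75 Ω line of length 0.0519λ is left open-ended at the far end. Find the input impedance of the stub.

Z_in ≈ −j222 Ω

βl = 2π × 0.0519 = 18.7°
tan(βl) = 0.338
For an open-ended stub, Z_in = −jZ_0·cot(βl) = −jZ_0/tan(βl)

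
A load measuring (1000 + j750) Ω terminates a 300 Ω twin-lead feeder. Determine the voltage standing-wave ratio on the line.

VSWR ≈ 5.32

Γ = (Z_L − Z_0)/(Z_L + Z_0) = (700 + j750)/(1300 + j750)
|Γ| = 1030/1500 = 0.684
VSWR = (1 + |Γ|)/(1 − |Γ|) = 1.68/0.316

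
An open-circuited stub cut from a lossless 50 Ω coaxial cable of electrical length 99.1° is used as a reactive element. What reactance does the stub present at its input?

tan(βl) = -6.24
For an open-circuited stub, Z_in = −jZ_0·cot(βl) = −jZ_0/tan(βl)

X_in ≈ 8.01 Ω (inductive)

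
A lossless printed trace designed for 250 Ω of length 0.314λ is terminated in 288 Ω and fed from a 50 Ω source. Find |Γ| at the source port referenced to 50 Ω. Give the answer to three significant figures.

|Γ| ≈ 0.64

βl = 2π × 0.314 = 113°
tan(βl) = -2.35
Z_in = Z_0·(Z_L + jZ_0·tanβl)/(Z_0 + jZ_L·tanβl) = 226 + j23.1 Ω
Γ_s = (Z_in − Z_s)/(Z_in + Z_s) = (176 + j23.1)/(276 + j23.1), |Γ_s| = 0.64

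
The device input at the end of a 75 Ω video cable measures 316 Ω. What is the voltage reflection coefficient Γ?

Γ = 0.616

Γ = (Z_L − Z_0)/(Z_L + Z_0) = (316 − 75)/(316 + 75) = 241/391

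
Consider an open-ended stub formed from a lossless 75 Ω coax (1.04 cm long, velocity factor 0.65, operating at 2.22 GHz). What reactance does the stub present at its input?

X_in ≈ -81.5 Ω (capacitive)

λ = v/f = 0.65·c / 2.22 GHz = 0.0878 m
βl = 2π·l/λ = 2π × 0.118 = 42.6°
tan(βl) = 0.92
For an open-ended stub, Z_in = −jZ_0·cot(βl) = −jZ_0/tan(βl)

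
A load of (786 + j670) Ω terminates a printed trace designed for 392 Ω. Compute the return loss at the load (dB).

RL ≈ 4.83 dB

Γ = (394 + j670)/(1178 + j670), |Γ| = 0.574
RL = −20·log₁₀|Γ| = −20·log₁₀(0.574)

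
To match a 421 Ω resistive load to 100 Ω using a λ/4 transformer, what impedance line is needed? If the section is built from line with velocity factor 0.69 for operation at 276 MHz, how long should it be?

Z_qwt = √(Z_0·R_L) = √(100 × 421) = √42100
λ = 0.69·c/f = 0.75 m, so l = λ/4 = 0.187 m

Z_qwt ≈ 205 Ω; length ≈ 18.7 cm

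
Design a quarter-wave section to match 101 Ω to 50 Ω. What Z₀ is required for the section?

Z_qwt ≈ 71.1 Ω

Z_qwt = √(Z_0·R_L) = √(50 × 101) = √5050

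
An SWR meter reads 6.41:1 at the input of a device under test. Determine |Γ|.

|Γ| = (S − 1)/(S + 1) = (6.41 − 1)/(6.41 + 1) = 5.41/7.41

|Γ| ≈ 0.73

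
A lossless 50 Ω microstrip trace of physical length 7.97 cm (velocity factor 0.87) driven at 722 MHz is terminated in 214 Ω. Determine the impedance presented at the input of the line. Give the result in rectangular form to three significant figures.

λ = v/f = 0.87·c / 722 MHz = 0.361 m
βl = 2π·l/λ = 2π × 0.22 = 79.4°
tan(βl) = tan(79.4°) = 5.33
Z_in = Z_0·(Z_L + jZ_0·tanβl)/(Z_0 + jZ_L·tanβl)
     = 50·(214 + j266)/(50 + j1140)

Z_in ≈ 12.1 − j8.85 Ω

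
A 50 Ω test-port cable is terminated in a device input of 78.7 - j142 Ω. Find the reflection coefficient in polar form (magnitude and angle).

Γ ≈ 0.756 ∠ -30.8°

Γ = (Z_L − Z_0)/(Z_L + Z_0) = (28.7 − j142)/(128.7 − j142)
|Γ| = 145/192 = 0.756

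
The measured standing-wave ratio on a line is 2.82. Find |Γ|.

|Γ| = (S − 1)/(S + 1) = (2.82 − 1)/(2.82 + 1) = 1.82/3.82

|Γ| ≈ 0.476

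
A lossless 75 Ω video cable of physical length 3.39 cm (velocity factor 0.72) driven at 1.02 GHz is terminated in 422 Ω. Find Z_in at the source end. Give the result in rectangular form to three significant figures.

Z_in ≈ 18.5 − j45.5 Ω

λ = v/f = 0.72·c / 1.02 GHz = 0.212 m
βl = 2π·l/λ = 2π × 0.16 = 57.6°
tan(βl) = tan(57.6°) = 1.58
Z_in = Z_0·(Z_L + jZ_0·tanβl)/(Z_0 + jZ_L·tanβl)
     = 75·(422 + j118)/(75 + j666)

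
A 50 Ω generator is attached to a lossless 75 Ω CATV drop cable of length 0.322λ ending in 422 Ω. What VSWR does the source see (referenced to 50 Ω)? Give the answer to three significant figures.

βl = 2π × 0.322 = 116°
tan(βl) = -2.06
Z_in = Z_0·(Z_L + jZ_0·tanβl)/(Z_0 + jZ_L·tanβl) = 16.4 + j35 Ω
Γ_s = (Z_in − Z_s)/(Z_in + Z_s) = (-33.6 + j35)/(66.4 + j35), |Γ_s| = 0.647
VSWR = (1 + |Γ_s|)/(1 − |Γ_s|)

VSWR ≈ 4.67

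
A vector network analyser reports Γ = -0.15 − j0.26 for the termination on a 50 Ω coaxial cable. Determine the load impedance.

Z_L = Z_0·(1 + Γ)/(1 − Γ) = 50·(0.85 − j0.26)/(1.15 + j0.26)

Z_L ≈ 32.7 − j18.7 Ω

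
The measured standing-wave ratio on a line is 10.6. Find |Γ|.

|Γ| ≈ 0.828

|Γ| = (S − 1)/(S + 1) = (10.6 − 1)/(10.6 + 1) = 9.6/11.6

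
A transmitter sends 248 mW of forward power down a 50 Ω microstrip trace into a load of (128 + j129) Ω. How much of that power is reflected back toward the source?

|Γ| = |(78 + j129)/(178 + j129)| = 0.686
|Γ|² = 0.47
P_refl = |Γ|²·P_inc = 117 mW, P_del = (1 − |Γ|²)·P_inc = 131 mW

P_reflected ≈ 117 mW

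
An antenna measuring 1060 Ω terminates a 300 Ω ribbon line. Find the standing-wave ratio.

VSWR ≈ 3.53

For a purely resistive load, VSWR = R_L/Z_0 or Z_0/R_L (whichever > 1) = 1060/300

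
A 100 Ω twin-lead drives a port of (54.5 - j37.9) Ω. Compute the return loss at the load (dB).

RL ≈ 8.58 dB

Γ = (-45.5 − j37.9)/(154.5 − j37.9), |Γ| = 0.372
RL = −20·log₁₀|Γ| = −20·log₁₀(0.372)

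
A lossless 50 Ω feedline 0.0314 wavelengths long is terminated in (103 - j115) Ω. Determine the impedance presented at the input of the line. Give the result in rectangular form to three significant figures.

βl = 2π × 0.0314 = 11.3°
tan(βl) = tan(11.3°) = 0.2
Z_in = Z_0·(Z_L + jZ_0·tanβl)/(Z_0 + jZ_L·tanβl)
     = 50·(103 − j105)/(73 + j20.6)

Z_in ≈ 46.6 − j85.1 Ω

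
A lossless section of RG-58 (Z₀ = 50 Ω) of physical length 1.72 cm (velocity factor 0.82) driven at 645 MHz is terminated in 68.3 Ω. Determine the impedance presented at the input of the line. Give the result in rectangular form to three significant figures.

Z_in ≈ 64 − j10.9 Ω

λ = v/f = 0.82·c / 645 MHz = 0.381 m
βl = 2π·l/λ = 2π × 0.0451 = 16.2°
tan(βl) = tan(16.2°) = 0.291
Z_in = Z_0·(Z_L + jZ_0·tanβl)/(Z_0 + jZ_L·tanβl)
     = 50·(68.3 + j14.6)/(50 + j19.9)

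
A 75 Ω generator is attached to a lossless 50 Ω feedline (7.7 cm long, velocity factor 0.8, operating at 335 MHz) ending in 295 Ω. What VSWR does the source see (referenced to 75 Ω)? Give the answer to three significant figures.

λ = v/f = 0.8·c / 335 MHz = 0.716 m
βl = 2π·l/λ = 2π × 0.107 = 38.7°
tan(βl) = 0.801
Z_in = Z_0·(Z_L + jZ_0·tanβl)/(Z_0 + jZ_L·tanβl) = 20.8 − j58 Ω
Γ_s = (Z_in − Z_s)/(Z_in + Z_s) = (-54.2 − j58)/(95.8 − j58), |Γ_s| = 0.709
VSWR = (1 + |Γ_s|)/(1 − |Γ_s|)

VSWR ≈ 5.88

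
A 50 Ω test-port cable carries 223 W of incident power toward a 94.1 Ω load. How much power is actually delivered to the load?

P_delivered ≈ 202 W

Γ = (94.1 − 50)/(94.1 + 50) = 0.306
|Γ|² = 0.0937
P_refl = |Γ|²·P_inc = 20.9 W, P_del = (1 − |Γ|²)·P_inc = 202 W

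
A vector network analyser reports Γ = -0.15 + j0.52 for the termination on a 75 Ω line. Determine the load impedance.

Z_L ≈ 33.3 + j49 Ω

Z_L = Z_0·(1 + Γ)/(1 − Γ) = 75·(0.85 + j0.52)/(1.15 − j0.52)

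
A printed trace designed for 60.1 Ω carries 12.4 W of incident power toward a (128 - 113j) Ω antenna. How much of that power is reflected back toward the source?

P_reflected ≈ 4.48 W

|Γ| = |(67.9 − j113)/(188.1 − j113)| = 0.601
|Γ|² = 0.361
P_refl = |Γ|²·P_inc = 4.48 W, P_del = (1 − |Γ|²)·P_inc = 7.92 W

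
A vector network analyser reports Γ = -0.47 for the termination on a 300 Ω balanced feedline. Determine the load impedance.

Z_L ≈ 108 Ω

Z_L = Z_0·(1 + Γ)/(1 − Γ) = 300·(0.53)/(1.47)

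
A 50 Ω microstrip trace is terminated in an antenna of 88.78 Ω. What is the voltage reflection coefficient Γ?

Γ = (Z_L − Z_0)/(Z_L + Z_0) = (88.78 − 50)/(88.78 + 50) = 38.78/138.8

Γ = 0.279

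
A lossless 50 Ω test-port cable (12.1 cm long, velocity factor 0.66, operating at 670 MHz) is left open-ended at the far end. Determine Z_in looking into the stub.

Z_in ≈ +j78.2 Ω

λ = v/f = 0.66·c / 670 MHz = 0.296 m
βl = 2π·l/λ = 2π × 0.409 = 147°
tan(βl) = -0.64
For an open-ended stub, Z_in = −jZ_0·cot(βl) = −jZ_0/tan(βl)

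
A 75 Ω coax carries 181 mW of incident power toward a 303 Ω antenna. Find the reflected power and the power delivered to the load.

Γ = (303 − 75)/(303 + 75) = 0.603
|Γ|² = 0.364
P_refl = |Γ|²·P_inc = 65.9 mW, P_del = (1 − |Γ|²)·P_inc = 115 mW

P_reflected ≈ 65.9 mW; P_delivered ≈ 115 mW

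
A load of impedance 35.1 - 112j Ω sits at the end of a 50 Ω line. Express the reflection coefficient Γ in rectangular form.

Γ ≈ 0.57 − j0.566

Γ = (Z_L − Z_0)/(Z_L + Z_0) = (-14.9 − j112)/(85.1 − j112)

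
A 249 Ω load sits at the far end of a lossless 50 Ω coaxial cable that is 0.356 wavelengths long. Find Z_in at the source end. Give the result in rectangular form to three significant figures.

Z_in ≈ 15.8 + j36.8 Ω

βl = 2π × 0.356 = 128°
tan(βl) = tan(128°) = -1.27
Z_in = Z_0·(Z_L + jZ_0·tanβl)/(Z_0 + jZ_L·tanβl)
     = 50·(249 − j63.6)/(50 − j317)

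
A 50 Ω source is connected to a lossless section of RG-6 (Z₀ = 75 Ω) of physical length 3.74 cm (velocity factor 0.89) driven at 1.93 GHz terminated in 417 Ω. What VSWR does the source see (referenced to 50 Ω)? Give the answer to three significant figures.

λ = v/f = 0.89·c / 1.93 GHz = 0.138 m
βl = 2π·l/λ = 2π × 0.27 = 97.3°
tan(βl) = -7.78
Z_in = Z_0·(Z_L + jZ_0·tanβl)/(Z_0 + jZ_L·tanβl) = 13.7 + j9.32 Ω
Γ_s = (Z_in − Z_s)/(Z_in + Z_s) = (-36.3 + j9.32)/(63.7 + j9.32), |Γ_s| = 0.582
VSWR = (1 + |Γ_s|)/(1 − |Γ_s|)

VSWR ≈ 3.79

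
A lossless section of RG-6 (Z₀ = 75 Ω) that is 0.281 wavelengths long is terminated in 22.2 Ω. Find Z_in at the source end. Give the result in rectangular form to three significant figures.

βl = 2π × 0.281 = 101°
tan(βl) = tan(101°) = -5.07
Z_in = Z_0·(Z_L + jZ_0·tanβl)/(Z_0 + jZ_L·tanβl)
     = 75·(22.2 − j380)/(75 − j113)

Z_in ≈ 182 − j107 Ω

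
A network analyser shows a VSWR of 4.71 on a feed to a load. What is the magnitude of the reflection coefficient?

|Γ| = (S − 1)/(S + 1) = (4.71 − 1)/(4.71 + 1) = 3.71/5.71

|Γ| ≈ 0.65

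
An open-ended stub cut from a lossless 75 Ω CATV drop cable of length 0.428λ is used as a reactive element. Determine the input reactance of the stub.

βl = 2π × 0.428 = 154°
tan(βl) = -0.486
For an open-ended stub, Z_in = −jZ_0·cot(βl) = −jZ_0/tan(βl)

X_in ≈ 154 Ω (inductive)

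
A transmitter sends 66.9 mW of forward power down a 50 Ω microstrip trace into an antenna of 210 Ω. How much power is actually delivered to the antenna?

P_delivered ≈ 41.6 mW

Γ = (210 − 50)/(210 + 50) = 0.615
|Γ|² = 0.379
P_refl = |Γ|²·P_inc = 25.3 mW, P_del = (1 − |Γ|²)·P_inc = 41.6 mW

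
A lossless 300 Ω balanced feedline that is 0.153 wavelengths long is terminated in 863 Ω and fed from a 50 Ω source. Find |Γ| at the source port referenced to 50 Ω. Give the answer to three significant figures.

|Γ| ≈ 0.758

βl = 2π × 0.153 = 55.1°
tan(βl) = 1.43
Z_in = Z_0·(Z_L + jZ_0·tanβl)/(Z_0 + jZ_L·tanβl) = 146 − j174 Ω
Γ_s = (Z_in − Z_s)/(Z_in + Z_s) = (96.5 − j174)/(196 − j174), |Γ_s| = 0.758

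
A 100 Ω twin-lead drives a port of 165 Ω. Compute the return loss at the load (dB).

Γ = (165 − 100)/(165 + 100) = 0.245
RL = −20·log₁₀|Γ| = −20·log₁₀(0.245)

RL ≈ 12.2 dB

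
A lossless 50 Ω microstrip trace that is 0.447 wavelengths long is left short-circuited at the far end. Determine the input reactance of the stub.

βl = 2π × 0.447 = 161°
tan(βl) = -0.346
For a short-circuited stub, Z_in = jZ_0·tan(βl)

X_in ≈ -17.3 Ω (capacitive)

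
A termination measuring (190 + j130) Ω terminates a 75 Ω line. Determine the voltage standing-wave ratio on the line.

VSWR ≈ 3.85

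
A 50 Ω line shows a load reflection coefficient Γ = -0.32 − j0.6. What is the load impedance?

Z_L ≈ 12.8 − j28.5 Ω

Z_L = Z_0·(1 + Γ)/(1 − Γ) = 50·(0.68 − j0.6)/(1.32 + j0.6)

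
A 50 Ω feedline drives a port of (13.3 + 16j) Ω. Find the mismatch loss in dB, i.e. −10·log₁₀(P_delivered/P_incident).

mismatch loss ≈ 2.05 dB

Γ = (-36.7 + j16)/(63.3 + j16), |Γ| = 0.613
|Γ|² = 0.376, so P_del/P_inc = 1 − |Γ|² = 0.624
ML = −10·log₁₀(1 − |Γ|²)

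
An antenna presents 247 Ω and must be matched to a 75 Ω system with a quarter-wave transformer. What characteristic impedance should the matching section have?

Z_qwt ≈ 136 Ω

Z_qwt = √(Z_0·R_L) = √(75 × 247) = √18520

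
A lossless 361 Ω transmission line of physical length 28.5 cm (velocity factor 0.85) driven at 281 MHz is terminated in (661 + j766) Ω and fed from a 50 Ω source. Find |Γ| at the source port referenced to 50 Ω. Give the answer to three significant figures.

|Γ| ≈ 0.384

λ = v/f = 0.85·c / 281 MHz = 0.907 m
βl = 2π·l/λ = 2π × 0.314 = 113°
tan(βl) = -2.35
Z_in = Z_0·(Z_L + jZ_0·tanβl)/(Z_0 + jZ_L·tanβl) = 79.3 + j43.3 Ω
Γ_s = (Z_in − Z_s)/(Z_in + Z_s) = (29.3 + j43.3)/(129 + j43.3), |Γ_s| = 0.384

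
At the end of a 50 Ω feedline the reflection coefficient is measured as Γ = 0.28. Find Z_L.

Z_L ≈ 88.9 Ω

Z_L = Z_0·(1 + Γ)/(1 − Γ) = 50·(1.28)/(0.72)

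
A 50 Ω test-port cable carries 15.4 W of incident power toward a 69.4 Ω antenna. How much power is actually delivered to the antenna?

Γ = (69.4 − 50)/(69.4 + 50) = 0.162
|Γ|² = 0.0264
P_refl = |Γ|²·P_inc = 0.407 W, P_del = (1 − |Γ|²)·P_inc = 15 W

P_delivered ≈ 15 W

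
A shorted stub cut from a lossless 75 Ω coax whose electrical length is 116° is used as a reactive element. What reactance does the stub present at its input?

X_in ≈ -154 Ω (capacitive)

tan(βl) = -2.05
For a shorted stub, Z_in = jZ_0·tan(βl)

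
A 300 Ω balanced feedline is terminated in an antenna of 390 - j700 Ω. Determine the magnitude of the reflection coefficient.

|Γ| ≈ 0.718

Γ = (Z_L − Z_0)/(Z_L + Z_0) = (90 − j700)/(690 − j700)
|Γ| = 706/983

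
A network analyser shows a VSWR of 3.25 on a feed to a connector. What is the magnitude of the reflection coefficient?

|Γ| ≈ 0.529

|Γ| = (S − 1)/(S + 1) = (3.25 − 1)/(3.25 + 1) = 2.25/4.25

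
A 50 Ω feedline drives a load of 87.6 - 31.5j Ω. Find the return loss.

Γ = (37.6 − j31.5)/(137.6 − j31.5), |Γ| = 0.347
RL = −20·log₁₀|Γ| = −20·log₁₀(0.347)

RL ≈ 9.18 dB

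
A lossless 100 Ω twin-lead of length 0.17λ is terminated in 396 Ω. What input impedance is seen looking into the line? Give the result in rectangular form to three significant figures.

Z_in ≈ 32.3 − j50.5 Ω

βl = 2π × 0.17 = 61.2°
tan(βl) = tan(61.2°) = 1.82
Z_in = Z_0·(Z_L + jZ_0·tanβl)/(Z_0 + jZ_L·tanβl)
     = 100·(396 + j182)/(100 + j720)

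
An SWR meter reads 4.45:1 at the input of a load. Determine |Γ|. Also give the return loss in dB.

|Γ| = (S − 1)/(S + 1) = (4.45 − 1)/(4.45 + 1) = 3.45/5.45
RL = −20·log₁₀|Γ| = −20·log₁₀(0.633)

|Γ| ≈ 0.633; return loss ≈ 3.97 dB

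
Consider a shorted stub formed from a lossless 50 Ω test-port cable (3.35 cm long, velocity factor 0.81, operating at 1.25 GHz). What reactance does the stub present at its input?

X_in ≈ 94.2 Ω (inductive)

λ = v/f = 0.81·c / 1.25 GHz = 0.194 m
βl = 2π·l/λ = 2π × 0.172 = 62°
tan(βl) = 1.88
For a shorted stub, Z_in = jZ_0·tan(βl)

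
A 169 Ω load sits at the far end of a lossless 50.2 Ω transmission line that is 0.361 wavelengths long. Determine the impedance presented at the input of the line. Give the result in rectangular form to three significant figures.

Z_in ≈ 23.9 + j36.1 Ω

βl = 2π × 0.361 = 130°
tan(βl) = tan(130°) = -1.19
Z_in = Z_0·(Z_L + jZ_0·tanβl)/(Z_0 + jZ_L·tanβl)
     = 50.2·(169 − j59.9)/(50.2 − j202)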